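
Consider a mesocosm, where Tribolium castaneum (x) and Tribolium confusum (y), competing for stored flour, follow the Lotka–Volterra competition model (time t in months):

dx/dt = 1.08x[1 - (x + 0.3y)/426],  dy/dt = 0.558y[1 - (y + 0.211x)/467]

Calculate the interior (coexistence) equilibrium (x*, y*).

Setting both brackets to zero gives the nullclines x + 0.3y = 426 and 0.211x + y = 467.
Substituting y = 467 - 0.211x into the first: x(1 - 0.3·0.211) = 426 - 0.3·467.
So x* = 286/0.937 = 305, and then y* = 467 - 0.211·305 = 403.

x* ≈ 305, y* ≈ 403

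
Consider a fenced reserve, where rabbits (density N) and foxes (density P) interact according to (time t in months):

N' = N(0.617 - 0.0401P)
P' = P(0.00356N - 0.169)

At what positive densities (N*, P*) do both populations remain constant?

Set dP/dt = 0 with P > 0: 0.00356N - 0.169 = 0, so N* = 0.169/0.00356 = 47.5.
Set dN/dt = 0 with N > 0: 0.617 - 0.0401P = 0, so P* = 0.617/0.0401 = 15.4.

N* ≈ 47.5, P* ≈ 15.4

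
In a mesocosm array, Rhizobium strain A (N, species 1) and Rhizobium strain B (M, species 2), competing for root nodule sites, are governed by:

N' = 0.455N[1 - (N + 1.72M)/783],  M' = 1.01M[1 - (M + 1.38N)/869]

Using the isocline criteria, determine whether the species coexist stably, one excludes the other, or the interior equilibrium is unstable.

Compare the nullcline intercepts: K1/α12 = 783/1.72 = 455 < K2 = 869; K2/α21 = 869/1.38 = 630 < K1 = 783.
Since both are reversed, neither can invade when rare; the interior point is a saddle.

unstable coexistence (outcome depends on initial conditions)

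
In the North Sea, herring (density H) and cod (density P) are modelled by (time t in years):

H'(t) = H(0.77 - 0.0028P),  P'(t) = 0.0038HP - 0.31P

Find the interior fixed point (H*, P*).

H* ≈ 81.6, P* ≈ 275

Set dP/dt = 0 with P > 0: 0.0038H - 0.31 = 0, so H* = 0.31/0.0038 = 81.6.
Set dH/dt = 0 with H > 0: 0.77 - 0.0028P = 0, so P* = 0.77/0.0028 = 275.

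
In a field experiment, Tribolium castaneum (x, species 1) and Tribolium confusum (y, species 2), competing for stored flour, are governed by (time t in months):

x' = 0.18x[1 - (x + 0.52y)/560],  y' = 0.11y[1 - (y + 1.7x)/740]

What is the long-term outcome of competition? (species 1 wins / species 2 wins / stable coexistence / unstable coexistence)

Compare the nullcline intercepts: K1/α12 = 560/0.52 = 1080 > K2 = 740; K2/α21 = 740/1.7 = 435 < K1 = 560.
Since the inequalities point opposite ways, species 1 can invade but species 2 cannot.

species 1 excludes species 2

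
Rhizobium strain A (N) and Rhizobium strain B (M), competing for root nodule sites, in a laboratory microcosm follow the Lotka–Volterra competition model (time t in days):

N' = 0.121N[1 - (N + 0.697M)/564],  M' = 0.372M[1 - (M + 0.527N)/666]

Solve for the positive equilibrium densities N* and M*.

N* ≈ 158, M* ≈ 583

Setting both brackets to zero gives the nullclines N + 0.697M = 564 and 0.527N + M = 666.
Substituting M = 666 - 0.527N into the first: N(1 - 0.697·0.527) = 564 - 0.697·666.
So N* = 99.8/0.633 = 158, and then M* = 666 - 0.527·158 = 583.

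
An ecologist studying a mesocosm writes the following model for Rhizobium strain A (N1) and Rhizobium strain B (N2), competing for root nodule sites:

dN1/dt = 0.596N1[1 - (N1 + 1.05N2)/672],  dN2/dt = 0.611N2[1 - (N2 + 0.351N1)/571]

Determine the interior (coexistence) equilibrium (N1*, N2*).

N1* ≈ 115, N2* ≈ 531

Setting both brackets to zero gives the nullclines N1 + 1.05N2 = 672 and 0.351N1 + N2 = 571.
Substituting N2 = 571 - 0.351N1 into the first: N1(1 - 1.05·0.351) = 672 - 1.05·571.
So N1* = 72.4/0.631 = 115, and then N2* = 571 - 0.351·115 = 531.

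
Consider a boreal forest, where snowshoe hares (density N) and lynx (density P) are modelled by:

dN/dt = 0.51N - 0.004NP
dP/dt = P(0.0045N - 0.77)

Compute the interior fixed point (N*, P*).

Set dP/dt = 0 with P > 0: 0.0045N - 0.77 = 0, so N* = 0.77/0.0045 = 171.
Set dN/dt = 0 with N > 0: 0.51 - 0.004P = 0, so P* = 0.51/0.004 = 128.

N* ≈ 171, P* ≈ 128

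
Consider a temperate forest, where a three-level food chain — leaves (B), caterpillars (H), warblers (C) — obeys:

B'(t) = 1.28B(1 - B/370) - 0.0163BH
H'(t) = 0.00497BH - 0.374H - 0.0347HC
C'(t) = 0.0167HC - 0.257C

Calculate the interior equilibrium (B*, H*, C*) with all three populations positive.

B* ≈ 297, H* ≈ 15.4, C* ≈ 31.8

From dC/dt = 0: 0.0167H* = 0.257, so H* = 15.4.
From dB/dt = 0: 1.28(1 - B*/370) = 0.0163·15.4, giving B* = 370·(1 - 0.196) = 297.
From dH/dt = 0: 0.00497·297 - 0.374 = 0.0347C*, so C* = 1.1/0.0347 = 31.8.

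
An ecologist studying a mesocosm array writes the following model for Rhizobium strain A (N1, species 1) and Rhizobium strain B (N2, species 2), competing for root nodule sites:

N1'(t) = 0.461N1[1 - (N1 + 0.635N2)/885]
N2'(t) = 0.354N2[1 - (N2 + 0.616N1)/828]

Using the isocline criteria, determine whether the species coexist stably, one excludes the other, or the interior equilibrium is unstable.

Compare the nullcline intercepts: K1/α12 = 885/0.635 = 1390 > K2 = 828; K2/α21 = 828/0.616 = 1340 > K1 = 885.
Since both inequalities hold, each species can invade when rare, so the interior equilibrium is stable.

stable coexistence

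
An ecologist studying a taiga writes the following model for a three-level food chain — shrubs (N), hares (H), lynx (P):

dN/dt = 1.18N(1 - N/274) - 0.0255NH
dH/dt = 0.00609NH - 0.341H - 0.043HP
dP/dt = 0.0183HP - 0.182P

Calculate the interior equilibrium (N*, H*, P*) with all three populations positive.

N* ≈ 215, H* ≈ 9.95, P* ≈ 22.5

From dP/dt = 0: 0.0183H* = 0.182, so H* = 9.95.
From dN/dt = 0: 1.18(1 - N*/274) = 0.0255·9.95, giving N* = 274·(1 - 0.215) = 215.
From dH/dt = 0: 0.00609·215 - 0.341 = 0.043P*, so P* = 0.969/0.043 = 22.5.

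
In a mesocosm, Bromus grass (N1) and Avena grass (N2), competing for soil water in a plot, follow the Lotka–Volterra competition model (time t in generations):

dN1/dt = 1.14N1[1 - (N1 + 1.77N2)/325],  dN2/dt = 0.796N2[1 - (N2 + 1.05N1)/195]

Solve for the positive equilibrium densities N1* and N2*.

Setting both brackets to zero gives the nullclines N1 + 1.77N2 = 325 and 1.05N1 + N2 = 195.
Substituting N2 = 195 - 1.05N1 into the first: N1(1 - 1.77·1.05) = 325 - 1.77·195.
So N1* = -20.1/-0.859 = 23.5, and then N2* = 195 - 1.05·23.5 = 170.

N1* ≈ 23.5, N2* ≈ 170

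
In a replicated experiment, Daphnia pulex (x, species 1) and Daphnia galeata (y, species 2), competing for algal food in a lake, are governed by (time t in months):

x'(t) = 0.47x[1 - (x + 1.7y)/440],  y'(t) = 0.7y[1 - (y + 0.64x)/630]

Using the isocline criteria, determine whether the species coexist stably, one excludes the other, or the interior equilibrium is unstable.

Compare the nullcline intercepts: K1/α12 = 440/1.7 = 259 < K2 = 630; K2/α21 = 630/0.64 = 984 > K1 = 440.
Since the inequalities point opposite ways, species 2 can invade but species 1 cannot.

species 2 excludes species 1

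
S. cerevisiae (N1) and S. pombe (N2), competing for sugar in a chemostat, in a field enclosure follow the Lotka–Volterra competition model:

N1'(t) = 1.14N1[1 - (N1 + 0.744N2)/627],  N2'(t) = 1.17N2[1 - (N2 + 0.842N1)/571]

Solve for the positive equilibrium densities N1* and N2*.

N1* ≈ 541, N2* ≈ 115

Setting both brackets to zero gives the nullclines N1 + 0.744N2 = 627 and 0.842N1 + N2 = 571.
Substituting N2 = 571 - 0.842N1 into the first: N1(1 - 0.744·0.842) = 627 - 0.744·571.
So N1* = 202/0.374 = 541, and then N2* = 571 - 0.842·541 = 115.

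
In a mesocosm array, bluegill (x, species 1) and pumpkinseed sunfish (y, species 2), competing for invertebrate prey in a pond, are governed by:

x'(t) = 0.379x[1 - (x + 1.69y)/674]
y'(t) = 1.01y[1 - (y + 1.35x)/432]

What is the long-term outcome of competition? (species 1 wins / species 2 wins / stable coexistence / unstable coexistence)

unstable coexistence (outcome depends on initial conditions)

Compare the nullcline intercepts: K1/α12 = 674/1.69 = 399 < K2 = 432; K2/α21 = 432/1.35 = 320 < K1 = 674.
Since both are reversed, neither can invade when rare; the interior point is a saddle.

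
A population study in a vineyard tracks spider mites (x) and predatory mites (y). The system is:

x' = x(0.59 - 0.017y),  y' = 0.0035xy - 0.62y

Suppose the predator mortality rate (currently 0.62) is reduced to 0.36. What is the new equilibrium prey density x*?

At the interior fixed point, setting dy/dt = 0 with y > 0 fixes x* = (predator death rate)/(xy coefficient) — independent of the other coefficients.
With the change, x* = 0.36/0.0035 = 103; it falls from 177.

x* ≈ 103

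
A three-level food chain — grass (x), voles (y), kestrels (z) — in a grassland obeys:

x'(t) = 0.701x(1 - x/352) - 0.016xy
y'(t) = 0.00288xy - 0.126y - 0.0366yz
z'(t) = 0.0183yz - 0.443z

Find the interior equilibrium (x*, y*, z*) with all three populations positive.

x* ≈ 158, y* ≈ 24.2, z* ≈ 8.95

From dz/dt = 0: 0.0183y* = 0.443, so y* = 24.2.
From dx/dt = 0: 0.701(1 - x*/352) = 0.016·24.2, giving x* = 352·(1 - 0.553) = 158.
From dy/dt = 0: 0.00288·158 - 0.126 = 0.0366z*, so z* = 0.328/0.0366 = 8.95.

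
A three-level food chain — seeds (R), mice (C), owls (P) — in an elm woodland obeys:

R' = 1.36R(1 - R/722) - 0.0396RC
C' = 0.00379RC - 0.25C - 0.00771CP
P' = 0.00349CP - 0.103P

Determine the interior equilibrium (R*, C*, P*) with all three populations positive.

From dP/dt = 0: 0.00349C* = 0.103, so C* = 29.5.
From dR/dt = 0: 1.36(1 - R*/722) = 0.0396·29.5, giving R* = 722·(1 - 0.859) = 102.
From dC/dt = 0: 0.00379·102 - 0.25 = 0.00771P*, so P* = 0.135/0.00771 = 17.5.

R* ≈ 102, C* ≈ 29.5, P* ≈ 17.5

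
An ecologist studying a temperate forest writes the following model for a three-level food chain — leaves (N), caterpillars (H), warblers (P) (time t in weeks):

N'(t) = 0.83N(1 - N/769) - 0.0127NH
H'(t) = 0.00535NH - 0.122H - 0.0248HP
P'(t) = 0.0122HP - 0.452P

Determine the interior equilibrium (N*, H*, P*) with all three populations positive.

From dP/dt = 0: 0.0122H* = 0.452, so H* = 37.
From dN/dt = 0: 0.83(1 - N*/769) = 0.0127·37, giving N* = 769·(1 - 0.567) = 333.
From dH/dt = 0: 0.00535·333 - 0.122 = 0.0248P*, so P* = 1.66/0.0248 = 66.9.

N* ≈ 333, H* ≈ 37, P* ≈ 66.9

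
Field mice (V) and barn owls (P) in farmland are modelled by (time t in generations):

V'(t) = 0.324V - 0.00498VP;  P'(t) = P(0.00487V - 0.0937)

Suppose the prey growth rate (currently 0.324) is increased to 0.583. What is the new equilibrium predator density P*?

P* ≈ 117

At the interior fixed point, setting dV/dt = 0 with V > 0 fixes P* = (prey growth rate)/(VP coefficient) — independent of the other coefficients.
With the change, P* = 0.583/0.00498 = 117; it rises from 65.1.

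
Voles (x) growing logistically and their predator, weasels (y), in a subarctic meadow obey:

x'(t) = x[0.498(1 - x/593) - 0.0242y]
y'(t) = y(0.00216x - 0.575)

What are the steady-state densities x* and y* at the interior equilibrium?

x* ≈ 266, y* ≈ 11.3

From dy/dt = 0 with y > 0: 0.00216x* = 0.575, so x* = 266.
Substitute into dx/dt = 0: 0.498(1 - 266/593) = 0.0242y*.
The bracket is 0.551, giving y* = 0.274/0.0242 = 11.3.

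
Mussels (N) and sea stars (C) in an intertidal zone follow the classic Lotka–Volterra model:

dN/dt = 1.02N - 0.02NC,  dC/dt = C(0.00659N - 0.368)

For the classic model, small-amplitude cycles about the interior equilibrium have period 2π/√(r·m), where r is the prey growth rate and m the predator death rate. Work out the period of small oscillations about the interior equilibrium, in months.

T ≈ 10.3 months

Here r = 1.02 and m = 0.368, so r·m = 0.375.
ω = √0.375 = 0.613 per month, hence T = 2π/ω ≈ 10.3 months.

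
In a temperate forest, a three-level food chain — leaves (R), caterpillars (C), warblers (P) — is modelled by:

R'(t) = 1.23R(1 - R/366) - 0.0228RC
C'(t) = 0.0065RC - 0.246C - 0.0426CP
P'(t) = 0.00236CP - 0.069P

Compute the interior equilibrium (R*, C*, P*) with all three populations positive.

From dP/dt = 0: 0.00236C* = 0.069, so C* = 29.2.
From dR/dt = 0: 1.23(1 - R*/366) = 0.0228·29.2, giving R* = 366·(1 - 0.542) = 168.
From dC/dt = 0: 0.0065·168 - 0.246 = 0.0426P*, so P* = 0.844/0.0426 = 19.8.

R* ≈ 168, C* ≈ 29.2, P* ≈ 19.8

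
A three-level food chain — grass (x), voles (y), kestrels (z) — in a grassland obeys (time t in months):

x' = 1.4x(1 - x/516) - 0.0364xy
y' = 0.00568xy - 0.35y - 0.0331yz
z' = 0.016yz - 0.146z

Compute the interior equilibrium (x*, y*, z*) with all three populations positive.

x* ≈ 394, y* ≈ 9.12, z* ≈ 57

From dz/dt = 0: 0.016y* = 0.146, so y* = 9.12.
From dx/dt = 0: 1.4(1 - x*/516) = 0.0364·9.12, giving x* = 516·(1 - 0.237) = 394.
From dy/dt = 0: 0.00568·394 - 0.35 = 0.0331z*, so z* = 1.89/0.0331 = 57.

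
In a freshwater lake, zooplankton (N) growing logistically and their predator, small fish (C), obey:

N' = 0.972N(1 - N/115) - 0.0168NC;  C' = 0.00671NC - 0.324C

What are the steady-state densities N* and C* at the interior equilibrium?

N* ≈ 48.3, C* ≈ 33.6

From dC/dt = 0 with C > 0: 0.00671N* = 0.324, so N* = 48.3.
Substitute into dN/dt = 0: 0.972(1 - 48.3/115) = 0.0168C*.
The bracket is 0.58, giving C* = 0.564/0.0168 = 33.6.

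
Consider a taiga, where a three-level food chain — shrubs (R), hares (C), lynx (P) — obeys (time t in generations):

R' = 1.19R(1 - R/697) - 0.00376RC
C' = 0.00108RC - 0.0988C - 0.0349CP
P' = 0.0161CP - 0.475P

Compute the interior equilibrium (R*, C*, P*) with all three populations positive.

From dP/dt = 0: 0.0161C* = 0.475, so C* = 29.5.
From dR/dt = 0: 1.19(1 - R*/697) = 0.00376·29.5, giving R* = 697·(1 - 0.0932) = 632.
From dC/dt = 0: 0.00108·632 - 0.0988 = 0.0349P*, so P* = 0.584/0.0349 = 16.7.

R* ≈ 632, C* ≈ 29.5, P* ≈ 16.7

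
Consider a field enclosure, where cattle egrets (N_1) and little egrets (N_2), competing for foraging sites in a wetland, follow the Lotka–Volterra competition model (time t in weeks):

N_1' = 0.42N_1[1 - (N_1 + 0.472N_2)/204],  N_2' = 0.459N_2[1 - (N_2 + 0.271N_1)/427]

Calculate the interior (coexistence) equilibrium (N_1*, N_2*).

Setting both brackets to zero gives the nullclines N_1 + 0.472N_2 = 204 and 0.271N_1 + N_2 = 427.
Substituting N_2 = 427 - 0.271N_1 into the first: N_1(1 - 0.472·0.271) = 204 - 0.472·427.
So N_1* = 2.46/0.872 = 2.82, and then N_2* = 427 - 0.271·2.82 = 426.

N_1* ≈ 2.82, N_2* ≈ 426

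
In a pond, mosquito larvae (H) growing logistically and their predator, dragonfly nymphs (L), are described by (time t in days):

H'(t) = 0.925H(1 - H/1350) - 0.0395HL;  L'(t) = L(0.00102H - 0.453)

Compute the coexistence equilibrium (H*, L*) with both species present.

From dL/dt = 0 with L > 0: 0.00102H* = 0.453, so H* = 444.
Substitute into dH/dt = 0: 0.925(1 - 444/1350) = 0.0395L*.
The bracket is 0.671, giving L* = 0.621/0.0395 = 15.7.

H* ≈ 444, L* ≈ 15.7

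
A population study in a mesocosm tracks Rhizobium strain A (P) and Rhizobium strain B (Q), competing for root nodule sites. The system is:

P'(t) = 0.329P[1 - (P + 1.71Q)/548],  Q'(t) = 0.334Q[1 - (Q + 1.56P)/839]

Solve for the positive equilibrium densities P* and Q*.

P* ≈ 532, Q* ≈ 9.52

Setting both brackets to zero gives the nullclines P + 1.71Q = 548 and 1.56P + Q = 839.
Substituting Q = 839 - 1.56P into the first: P(1 - 1.71·1.56) = 548 - 1.71·839.
So P* = -887/-1.67 = 532, and then Q* = 839 - 1.56·532 = 9.52.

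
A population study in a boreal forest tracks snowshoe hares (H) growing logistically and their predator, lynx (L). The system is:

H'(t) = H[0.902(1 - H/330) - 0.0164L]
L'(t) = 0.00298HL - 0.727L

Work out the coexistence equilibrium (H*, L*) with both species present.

From dL/dt = 0 with L > 0: 0.00298H* = 0.727, so H* = 244.
Substitute into dH/dt = 0: 0.902(1 - 244/330) = 0.0164L*.
The bracket is 0.261, giving L* = 0.235/0.0164 = 14.3.

H* ≈ 244, L* ≈ 14.3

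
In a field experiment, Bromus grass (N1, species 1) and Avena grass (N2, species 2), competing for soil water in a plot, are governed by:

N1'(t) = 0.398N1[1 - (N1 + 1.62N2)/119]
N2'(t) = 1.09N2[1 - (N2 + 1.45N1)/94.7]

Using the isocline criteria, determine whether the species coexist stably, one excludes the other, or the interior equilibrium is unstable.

Compare the nullcline intercepts: K1/α12 = 119/1.62 = 73.5 < K2 = 94.7; K2/α21 = 94.7/1.45 = 65.3 < K1 = 119.
Since both are reversed, neither can invade when rare; the interior point is a saddle.

unstable coexistence (outcome depends on initial conditions)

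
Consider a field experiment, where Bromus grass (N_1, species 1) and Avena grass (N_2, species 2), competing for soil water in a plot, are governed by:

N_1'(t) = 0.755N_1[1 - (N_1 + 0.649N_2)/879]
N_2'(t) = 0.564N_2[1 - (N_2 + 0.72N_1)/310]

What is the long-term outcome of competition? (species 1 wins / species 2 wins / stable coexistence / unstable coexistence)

species 1 excludes species 2

Compare the nullcline intercepts: K1/α12 = 879/0.649 = 1350 > K2 = 310; K2/α21 = 310/0.72 = 431 < K1 = 879.
Since the inequalities point opposite ways, species 1 can invade but species 2 cannot.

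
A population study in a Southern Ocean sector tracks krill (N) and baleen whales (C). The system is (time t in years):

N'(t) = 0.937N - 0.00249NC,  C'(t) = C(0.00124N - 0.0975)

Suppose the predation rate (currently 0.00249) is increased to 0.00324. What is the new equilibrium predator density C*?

C* ≈ 289

At the interior fixed point, setting dN/dt = 0 with N > 0 fixes C* = (prey growth rate)/(NC coefficient) — independent of the other coefficients.
With the change, C* = 0.937/0.00324 = 289; it falls from 376.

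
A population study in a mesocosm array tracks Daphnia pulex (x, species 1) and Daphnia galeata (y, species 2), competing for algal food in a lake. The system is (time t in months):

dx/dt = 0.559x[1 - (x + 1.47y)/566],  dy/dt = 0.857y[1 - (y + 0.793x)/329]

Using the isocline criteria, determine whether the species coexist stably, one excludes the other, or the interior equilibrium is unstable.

species 1 excludes species 2

Compare the nullcline intercepts: K1/α12 = 566/1.47 = 385 > K2 = 329; K2/α21 = 329/0.793 = 415 < K1 = 566.
Since the inequalities point opposite ways, species 1 can invade but species 2 cannot.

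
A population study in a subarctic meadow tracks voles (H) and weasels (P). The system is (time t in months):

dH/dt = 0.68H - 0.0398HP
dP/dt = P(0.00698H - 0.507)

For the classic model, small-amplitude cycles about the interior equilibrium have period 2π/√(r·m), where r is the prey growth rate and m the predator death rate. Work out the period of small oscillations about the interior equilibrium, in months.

Here r = 0.68 and m = 0.507, so r·m = 0.345.
ω = √0.345 = 0.587 per month, hence T = 2π/ω ≈ 10.7 months.

T ≈ 10.7 months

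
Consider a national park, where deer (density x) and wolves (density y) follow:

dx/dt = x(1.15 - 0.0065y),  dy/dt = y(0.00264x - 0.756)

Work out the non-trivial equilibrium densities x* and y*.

x* ≈ 286, y* ≈ 177

Set dy/dt = 0 with y > 0: 0.00264x - 0.756 = 0, so x* = 0.756/0.00264 = 286.
Set dx/dt = 0 with x > 0: 1.15 - 0.0065y = 0, so y* = 1.15/0.0065 = 177.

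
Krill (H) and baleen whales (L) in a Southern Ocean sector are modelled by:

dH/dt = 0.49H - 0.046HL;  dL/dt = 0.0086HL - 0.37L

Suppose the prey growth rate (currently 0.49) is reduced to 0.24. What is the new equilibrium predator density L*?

At the interior fixed point, setting dH/dt = 0 with H > 0 fixes L* = (prey growth rate)/(HL coefficient) — independent of the other coefficients.
With the change, L* = 0.24/0.046 = 5.22; it falls from 10.7.

L* ≈ 5.22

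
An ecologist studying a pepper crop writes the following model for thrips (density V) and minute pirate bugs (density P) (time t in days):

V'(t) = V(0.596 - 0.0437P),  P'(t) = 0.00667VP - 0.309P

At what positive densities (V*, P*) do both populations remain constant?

V* ≈ 46.3, P* ≈ 13.6

Set dP/dt = 0 with P > 0: 0.00667V - 0.309 = 0, so V* = 0.309/0.00667 = 46.3.
Set dV/dt = 0 with V > 0: 0.596 - 0.0437P = 0, so P* = 0.596/0.0437 = 13.6.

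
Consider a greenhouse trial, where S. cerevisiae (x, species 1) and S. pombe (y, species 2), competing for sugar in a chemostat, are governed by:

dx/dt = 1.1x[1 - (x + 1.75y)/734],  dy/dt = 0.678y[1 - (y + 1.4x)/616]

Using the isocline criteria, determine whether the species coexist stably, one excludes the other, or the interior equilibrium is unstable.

Compare the nullcline intercepts: K1/α12 = 734/1.75 = 419 < K2 = 616; K2/α21 = 616/1.4 = 440 < K1 = 734.
Since both are reversed, neither can invade when rare; the interior point is a saddle.

unstable coexistence (outcome depends on initial conditions)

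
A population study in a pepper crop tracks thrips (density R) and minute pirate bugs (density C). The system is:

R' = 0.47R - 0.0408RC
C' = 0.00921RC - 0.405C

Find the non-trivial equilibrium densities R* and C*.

Set dC/dt = 0 with C > 0: 0.00921R - 0.405 = 0, so R* = 0.405/0.00921 = 44.
Set dR/dt = 0 with R > 0: 0.47 - 0.0408C = 0, so C* = 0.47/0.0408 = 11.5.

R* ≈ 44, C* ≈ 11.5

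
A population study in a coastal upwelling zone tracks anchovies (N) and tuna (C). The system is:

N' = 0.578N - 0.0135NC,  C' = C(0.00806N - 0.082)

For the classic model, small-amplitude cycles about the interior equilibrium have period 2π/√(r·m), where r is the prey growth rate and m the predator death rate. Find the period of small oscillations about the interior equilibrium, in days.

T ≈ 28.9 days

Here r = 0.578 and m = 0.082, so r·m = 0.0474.
ω = √0.0474 = 0.218 per day, hence T = 2π/ω ≈ 28.9 days.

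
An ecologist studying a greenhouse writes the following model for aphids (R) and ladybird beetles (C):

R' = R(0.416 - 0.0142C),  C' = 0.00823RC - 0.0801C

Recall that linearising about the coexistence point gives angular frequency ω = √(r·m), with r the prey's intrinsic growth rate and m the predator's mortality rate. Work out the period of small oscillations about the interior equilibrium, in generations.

T ≈ 34.4 generations

Here r = 0.416 and m = 0.0801, so r·m = 0.0333.
ω = √0.0333 = 0.183 per generation, hence T = 2π/ω ≈ 34.4 generations.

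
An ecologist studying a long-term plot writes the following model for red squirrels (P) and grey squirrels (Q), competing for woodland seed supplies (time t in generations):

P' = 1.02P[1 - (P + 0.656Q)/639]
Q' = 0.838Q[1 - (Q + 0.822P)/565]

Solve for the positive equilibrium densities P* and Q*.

P* ≈ 582, Q* ≈ 86.3

Setting both brackets to zero gives the nullclines P + 0.656Q = 639 and 0.822P + Q = 565.
Substituting Q = 565 - 0.822P into the first: P(1 - 0.656·0.822) = 639 - 0.656·565.
So P* = 268/0.461 = 582, and then Q* = 565 - 0.822·582 = 86.3.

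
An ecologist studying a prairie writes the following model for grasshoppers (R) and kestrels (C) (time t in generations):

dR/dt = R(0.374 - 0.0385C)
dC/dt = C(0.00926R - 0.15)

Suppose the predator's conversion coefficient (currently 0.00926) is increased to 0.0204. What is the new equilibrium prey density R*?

R* ≈ 7.35

At the interior fixed point, setting dC/dt = 0 with C > 0 fixes R* = (predator death rate)/(RC coefficient) — independent of the other coefficients.
With the change, R* = 0.15/0.0204 = 7.35; it falls from 16.2.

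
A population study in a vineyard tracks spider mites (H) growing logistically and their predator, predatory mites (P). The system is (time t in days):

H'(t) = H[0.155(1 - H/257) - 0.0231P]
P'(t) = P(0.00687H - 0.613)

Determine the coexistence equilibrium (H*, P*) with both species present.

From dP/dt = 0 with P > 0: 0.00687H* = 0.613, so H* = 89.2.
Substitute into dH/dt = 0: 0.155(1 - 89.2/257) = 0.0231P*.
The bracket is 0.653, giving P* = 0.101/0.0231 = 4.38.

H* ≈ 89.2, P* ≈ 4.38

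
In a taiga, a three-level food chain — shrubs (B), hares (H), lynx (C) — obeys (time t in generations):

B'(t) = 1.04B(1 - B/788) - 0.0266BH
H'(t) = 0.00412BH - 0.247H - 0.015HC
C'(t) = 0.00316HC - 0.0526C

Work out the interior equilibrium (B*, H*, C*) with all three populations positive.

B* ≈ 453, H* ≈ 16.6, C* ≈ 108

From dC/dt = 0: 0.00316H* = 0.0526, so H* = 16.6.
From dB/dt = 0: 1.04(1 - B*/788) = 0.0266·16.6, giving B* = 788·(1 - 0.426) = 453.
From dH/dt = 0: 0.00412·453 - 0.247 = 0.015C*, so C* = 1.62/0.015 = 108.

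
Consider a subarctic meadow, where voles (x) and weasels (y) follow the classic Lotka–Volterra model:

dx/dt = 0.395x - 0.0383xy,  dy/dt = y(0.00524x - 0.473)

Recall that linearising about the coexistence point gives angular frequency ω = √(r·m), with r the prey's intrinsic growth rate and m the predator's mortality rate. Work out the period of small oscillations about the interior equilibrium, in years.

T ≈ 14.5 years

Here r = 0.395 and m = 0.473, so r·m = 0.187.
ω = √0.187 = 0.432 per year, hence T = 2π/ω ≈ 14.5 years.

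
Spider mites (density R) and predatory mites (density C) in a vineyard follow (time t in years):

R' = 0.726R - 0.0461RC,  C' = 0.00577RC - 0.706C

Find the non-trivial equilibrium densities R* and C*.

R* ≈ 122, C* ≈ 15.7

Set dC/dt = 0 with C > 0: 0.00577R - 0.706 = 0, so R* = 0.706/0.00577 = 122.
Set dR/dt = 0 with R > 0: 0.726 - 0.0461C = 0, so C* = 0.726/0.0461 = 15.7.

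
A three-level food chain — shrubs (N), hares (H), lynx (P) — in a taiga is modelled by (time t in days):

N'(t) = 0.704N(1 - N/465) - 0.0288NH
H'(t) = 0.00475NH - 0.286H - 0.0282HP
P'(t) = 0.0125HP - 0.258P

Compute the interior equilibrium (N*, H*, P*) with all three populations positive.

N* ≈ 72.4, H* ≈ 20.6, P* ≈ 2.05

From dP/dt = 0: 0.0125H* = 0.258, so H* = 20.6.
From dN/dt = 0: 0.704(1 - N*/465) = 0.0288·20.6, giving N* = 465·(1 - 0.844) = 72.4.
From dH/dt = 0: 0.00475·72.4 - 0.286 = 0.0282P*, so P* = 0.0578/0.0282 = 2.05.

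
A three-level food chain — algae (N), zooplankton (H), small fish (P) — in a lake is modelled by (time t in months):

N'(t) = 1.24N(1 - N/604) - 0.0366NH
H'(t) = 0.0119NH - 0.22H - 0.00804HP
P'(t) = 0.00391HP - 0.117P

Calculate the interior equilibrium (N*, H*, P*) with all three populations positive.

N* ≈ 70.5, H* ≈ 29.9, P* ≈ 77

From dP/dt = 0: 0.00391H* = 0.117, so H* = 29.9.
From dN/dt = 0: 1.24(1 - N*/604) = 0.0366·29.9, giving N* = 604·(1 - 0.883) = 70.5.
From dH/dt = 0: 0.0119·70.5 - 0.22 = 0.00804P*, so P* = 0.619/0.00804 = 77.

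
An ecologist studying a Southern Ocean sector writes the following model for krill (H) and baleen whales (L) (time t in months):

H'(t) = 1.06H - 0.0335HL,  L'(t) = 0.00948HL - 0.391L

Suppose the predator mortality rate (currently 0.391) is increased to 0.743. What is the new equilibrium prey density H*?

H* ≈ 78.4

At the interior fixed point, setting dL/dt = 0 with L > 0 fixes H* = (predator death rate)/(HL coefficient) — independent of the other coefficients.
With the change, H* = 0.743/0.00948 = 78.4; it rises from 41.2.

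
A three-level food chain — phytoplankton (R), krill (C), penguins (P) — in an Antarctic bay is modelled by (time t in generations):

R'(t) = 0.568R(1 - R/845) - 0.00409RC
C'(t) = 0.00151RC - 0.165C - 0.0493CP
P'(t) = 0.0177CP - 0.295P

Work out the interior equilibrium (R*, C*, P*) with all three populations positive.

From dP/dt = 0: 0.0177C* = 0.295, so C* = 16.7.
From dR/dt = 0: 0.568(1 - R*/845) = 0.00409·16.7, giving R* = 845·(1 - 0.12) = 744.
From dC/dt = 0: 0.00151·744 - 0.165 = 0.0493P*, so P* = 0.958/0.0493 = 19.4.

R* ≈ 744, C* ≈ 16.7, P* ≈ 19.4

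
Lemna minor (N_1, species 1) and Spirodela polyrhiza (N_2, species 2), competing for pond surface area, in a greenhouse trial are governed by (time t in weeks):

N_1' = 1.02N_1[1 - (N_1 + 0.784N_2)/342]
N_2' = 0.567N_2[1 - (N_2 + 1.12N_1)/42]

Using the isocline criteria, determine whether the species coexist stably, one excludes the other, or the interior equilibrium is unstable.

species 1 excludes species 2

Compare the nullcline intercepts: K1/α12 = 342/0.784 = 436 > K2 = 42; K2/α21 = 42/1.12 = 37.5 < K1 = 342.
Since the inequalities point opposite ways, species 1 can invade but species 2 cannot.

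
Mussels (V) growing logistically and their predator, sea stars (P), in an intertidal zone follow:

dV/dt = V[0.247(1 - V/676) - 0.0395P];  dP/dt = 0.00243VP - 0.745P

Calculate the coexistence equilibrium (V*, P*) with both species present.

V* ≈ 307, P* ≈ 3.42

From dP/dt = 0 with P > 0: 0.00243V* = 0.745, so V* = 307.
Substitute into dV/dt = 0: 0.247(1 - 307/676) = 0.0395P*.
The bracket is 0.546, giving P* = 0.135/0.0395 = 3.42.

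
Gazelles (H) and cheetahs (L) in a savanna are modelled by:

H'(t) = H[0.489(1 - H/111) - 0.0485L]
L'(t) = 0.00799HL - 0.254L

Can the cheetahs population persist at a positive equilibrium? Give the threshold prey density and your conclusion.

Threshold H = 31.8; K > 31.8, so yes, the predator persists.

The predator equation gives dL/dt > 0 only when H > 0.254/0.00799 = 31.8.
Without the predator, H → K = 111. Since 111 > 31.8, the predator can invade and persist.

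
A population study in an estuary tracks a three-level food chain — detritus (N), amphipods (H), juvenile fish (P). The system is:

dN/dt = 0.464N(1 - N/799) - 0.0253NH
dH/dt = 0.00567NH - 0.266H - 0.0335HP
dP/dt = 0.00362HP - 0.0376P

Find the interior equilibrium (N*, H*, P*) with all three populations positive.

From dP/dt = 0: 0.00362H* = 0.0376, so H* = 10.4.
From dN/dt = 0: 0.464(1 - N*/799) = 0.0253·10.4, giving N* = 799·(1 - 0.566) = 346.
From dH/dt = 0: 0.00567·346 - 0.266 = 0.0335P*, so P* = 1.7/0.0335 = 50.7.

N* ≈ 346, H* ≈ 10.4, P* ≈ 50.7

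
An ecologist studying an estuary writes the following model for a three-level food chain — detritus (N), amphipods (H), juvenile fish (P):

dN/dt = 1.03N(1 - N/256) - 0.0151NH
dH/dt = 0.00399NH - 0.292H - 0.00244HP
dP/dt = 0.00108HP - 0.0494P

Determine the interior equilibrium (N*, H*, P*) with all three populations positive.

N* ≈ 84.3, H* ≈ 45.7, P* ≈ 18.2

From dP/dt = 0: 0.00108H* = 0.0494, so H* = 45.7.
From dN/dt = 0: 1.03(1 - N*/256) = 0.0151·45.7, giving N* = 256·(1 - 0.671) = 84.3.
From dH/dt = 0: 0.00399·84.3 - 0.292 = 0.00244P*, so P* = 0.0445/0.00244 = 18.2.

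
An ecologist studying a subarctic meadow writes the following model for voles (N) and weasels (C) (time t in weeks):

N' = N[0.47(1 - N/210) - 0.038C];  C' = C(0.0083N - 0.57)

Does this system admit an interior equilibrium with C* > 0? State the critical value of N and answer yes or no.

The predator equation gives dC/dt > 0 only when N > 0.57/0.0083 = 68.7.
Without the predator, N → K = 210. Since 210 > 68.7, the predator can invade and persist.

Threshold N = 68.7; K > 68.7, so yes, the predator persists.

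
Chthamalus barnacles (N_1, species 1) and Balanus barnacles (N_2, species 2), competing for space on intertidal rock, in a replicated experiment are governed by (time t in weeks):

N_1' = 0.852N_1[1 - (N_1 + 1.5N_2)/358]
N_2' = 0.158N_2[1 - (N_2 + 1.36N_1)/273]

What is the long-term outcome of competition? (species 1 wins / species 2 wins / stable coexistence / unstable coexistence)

unstable coexistence (outcome depends on initial conditions)

Compare the nullcline intercepts: K1/α12 = 358/1.5 = 239 < K2 = 273; K2/α21 = 273/1.36 = 201 < K1 = 358.
Since both are reversed, neither can invade when rare; the interior point is a saddle.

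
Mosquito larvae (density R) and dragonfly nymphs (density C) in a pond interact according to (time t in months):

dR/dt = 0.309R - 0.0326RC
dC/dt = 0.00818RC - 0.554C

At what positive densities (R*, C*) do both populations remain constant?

R* ≈ 67.7, C* ≈ 9.48

Set dC/dt = 0 with C > 0: 0.00818R - 0.554 = 0, so R* = 0.554/0.00818 = 67.7.
Set dR/dt = 0 with R > 0: 0.309 - 0.0326C = 0, so C* = 0.309/0.0326 = 9.48.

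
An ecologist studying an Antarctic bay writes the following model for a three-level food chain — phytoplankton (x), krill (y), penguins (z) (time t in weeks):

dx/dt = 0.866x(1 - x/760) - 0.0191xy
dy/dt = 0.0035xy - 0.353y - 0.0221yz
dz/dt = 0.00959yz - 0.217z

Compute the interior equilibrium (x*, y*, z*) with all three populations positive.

x* ≈ 381, y* ≈ 22.6, z* ≈ 44.3

From dz/dt = 0: 0.00959y* = 0.217, so y* = 22.6.
From dx/dt = 0: 0.866(1 - x*/760) = 0.0191·22.6, giving x* = 760·(1 - 0.499) = 381.
From dy/dt = 0: 0.0035·381 - 0.353 = 0.0221z*, so z* = 0.979/0.0221 = 44.3.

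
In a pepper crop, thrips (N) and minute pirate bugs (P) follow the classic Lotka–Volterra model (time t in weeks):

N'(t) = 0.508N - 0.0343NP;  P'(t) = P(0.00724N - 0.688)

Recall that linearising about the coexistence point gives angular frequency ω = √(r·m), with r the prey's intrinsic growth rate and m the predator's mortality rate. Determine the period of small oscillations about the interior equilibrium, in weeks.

T ≈ 10.6 weeks

Here r = 0.508 and m = 0.688, so r·m = 0.35.
ω = √0.35 = 0.591 per week, hence T = 2π/ω ≈ 10.6 weeks.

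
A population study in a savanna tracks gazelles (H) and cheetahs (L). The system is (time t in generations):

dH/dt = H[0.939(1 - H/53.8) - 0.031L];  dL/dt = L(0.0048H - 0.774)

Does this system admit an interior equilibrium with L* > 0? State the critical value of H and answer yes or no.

The predator equation gives dL/dt > 0 only when H > 0.774/0.0048 = 161.
Without the predator, H → K = 53.8. Since 53.8 < 161, the predator cannot invade.

Threshold H = 161; K < 161, so no, the predator goes extinct.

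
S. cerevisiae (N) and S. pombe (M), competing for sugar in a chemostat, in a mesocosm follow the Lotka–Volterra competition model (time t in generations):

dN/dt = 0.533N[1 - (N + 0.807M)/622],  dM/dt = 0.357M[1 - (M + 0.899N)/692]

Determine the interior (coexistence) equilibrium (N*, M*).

Setting both brackets to zero gives the nullclines N + 0.807M = 622 and 0.899N + M = 692.
Substituting M = 692 - 0.899N into the first: N(1 - 0.807·0.899) = 622 - 0.807·692.
So N* = 63.6/0.275 = 232, and then M* = 692 - 0.899·232 = 484.

N* ≈ 232, M* ≈ 484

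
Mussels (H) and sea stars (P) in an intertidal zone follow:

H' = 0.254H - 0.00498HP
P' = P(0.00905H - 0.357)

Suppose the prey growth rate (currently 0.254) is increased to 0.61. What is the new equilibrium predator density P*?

At the interior fixed point, setting dH/dt = 0 with H > 0 fixes P* = (prey growth rate)/(HP coefficient) — independent of the other coefficients.
With the change, P* = 0.61/0.00498 = 122; it rises from 51.

P* ≈ 122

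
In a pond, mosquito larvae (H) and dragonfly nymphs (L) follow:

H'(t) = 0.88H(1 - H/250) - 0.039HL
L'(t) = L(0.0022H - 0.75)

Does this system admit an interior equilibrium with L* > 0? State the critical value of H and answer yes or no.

The predator equation gives dL/dt > 0 only when H > 0.75/0.0022 = 341.
Without the predator, H → K = 250. Since 250 < 341, the predator cannot invade.

Threshold H = 341; K < 341, so no, the predator goes extinct.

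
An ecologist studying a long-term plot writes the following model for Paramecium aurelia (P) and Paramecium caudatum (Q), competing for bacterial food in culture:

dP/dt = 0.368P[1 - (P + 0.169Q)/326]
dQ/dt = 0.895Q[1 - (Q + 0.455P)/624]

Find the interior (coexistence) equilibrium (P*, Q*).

Setting both brackets to zero gives the nullclines P + 0.169Q = 326 and 0.455P + Q = 624.
Substituting Q = 624 - 0.455P into the first: P(1 - 0.169·0.455) = 326 - 0.169·624.
So P* = 221/0.923 = 239, and then Q* = 624 - 0.455·239 = 515.

P* ≈ 239, Q* ≈ 515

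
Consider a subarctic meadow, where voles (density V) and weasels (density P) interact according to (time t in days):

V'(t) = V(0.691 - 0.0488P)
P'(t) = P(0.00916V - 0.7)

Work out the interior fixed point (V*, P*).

V* ≈ 76.4, P* ≈ 14.2

Set dP/dt = 0 with P > 0: 0.00916V - 0.7 = 0, so V* = 0.7/0.00916 = 76.4.
Set dV/dt = 0 with V > 0: 0.691 - 0.0488P = 0, so P* = 0.691/0.0488 = 14.2.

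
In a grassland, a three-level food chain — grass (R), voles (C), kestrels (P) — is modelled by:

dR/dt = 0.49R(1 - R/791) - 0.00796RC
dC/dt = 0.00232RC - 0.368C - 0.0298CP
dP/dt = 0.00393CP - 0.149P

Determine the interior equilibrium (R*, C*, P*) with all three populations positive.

R* ≈ 304, C* ≈ 37.9, P* ≈ 11.3

From dP/dt = 0: 0.00393C* = 0.149, so C* = 37.9.
From dR/dt = 0: 0.49(1 - R*/791) = 0.00796·37.9, giving R* = 791·(1 - 0.616) = 304.
From dC/dt = 0: 0.00232·304 - 0.368 = 0.0298P*, so P* = 0.337/0.0298 = 11.3.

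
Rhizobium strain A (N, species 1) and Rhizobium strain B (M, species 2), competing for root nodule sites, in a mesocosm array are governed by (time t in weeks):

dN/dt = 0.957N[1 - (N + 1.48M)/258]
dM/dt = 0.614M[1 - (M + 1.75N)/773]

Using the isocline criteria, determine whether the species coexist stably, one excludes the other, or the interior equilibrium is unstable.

Compare the nullcline intercepts: K1/α12 = 258/1.48 = 174 < K2 = 773; K2/α21 = 773/1.75 = 442 > K1 = 258.
Since the inequalities point opposite ways, species 2 can invade but species 1 cannot.

species 2 excludes species 1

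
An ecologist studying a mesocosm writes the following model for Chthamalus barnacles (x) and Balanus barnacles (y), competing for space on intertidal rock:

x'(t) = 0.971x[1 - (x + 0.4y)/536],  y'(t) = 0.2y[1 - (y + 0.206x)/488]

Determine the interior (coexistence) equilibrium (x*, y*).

x* ≈ 371, y* ≈ 411

Setting both brackets to zero gives the nullclines x + 0.4y = 536 and 0.206x + y = 488.
Substituting y = 488 - 0.206x into the first: x(1 - 0.4·0.206) = 536 - 0.4·488.
So x* = 341/0.918 = 371, and then y* = 488 - 0.206·371 = 411.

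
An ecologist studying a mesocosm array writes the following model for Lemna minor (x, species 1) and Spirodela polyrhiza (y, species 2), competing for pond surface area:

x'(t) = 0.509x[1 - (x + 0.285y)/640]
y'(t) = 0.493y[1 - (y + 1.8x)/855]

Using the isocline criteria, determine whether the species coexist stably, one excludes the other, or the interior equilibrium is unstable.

species 1 excludes species 2

Compare the nullcline intercepts: K1/α12 = 640/0.285 = 2250 > K2 = 855; K2/α21 = 855/1.8 = 475 < K1 = 640.
Since the inequalities point opposite ways, species 1 can invade but species 2 cannot.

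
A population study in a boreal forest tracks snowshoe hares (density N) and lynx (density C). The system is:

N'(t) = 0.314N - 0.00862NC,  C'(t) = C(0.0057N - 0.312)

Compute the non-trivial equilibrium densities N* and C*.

N* ≈ 54.7, C* ≈ 36.4

Set dC/dt = 0 with C > 0: 0.0057N - 0.312 = 0, so N* = 0.312/0.0057 = 54.7.
Set dN/dt = 0 with N > 0: 0.314 - 0.00862C = 0, so C* = 0.314/0.00862 = 36.4.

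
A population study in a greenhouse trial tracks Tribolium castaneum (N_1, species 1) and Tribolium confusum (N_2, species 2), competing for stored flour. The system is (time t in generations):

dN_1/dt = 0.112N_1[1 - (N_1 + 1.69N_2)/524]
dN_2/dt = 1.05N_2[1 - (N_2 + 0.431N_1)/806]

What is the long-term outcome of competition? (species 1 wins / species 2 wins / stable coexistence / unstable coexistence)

Compare the nullcline intercepts: K1/α12 = 524/1.69 = 310 < K2 = 806; K2/α21 = 806/0.431 = 1870 > K1 = 524.
Since the inequalities point opposite ways, species 2 can invade but species 1 cannot.

species 2 excludes species 1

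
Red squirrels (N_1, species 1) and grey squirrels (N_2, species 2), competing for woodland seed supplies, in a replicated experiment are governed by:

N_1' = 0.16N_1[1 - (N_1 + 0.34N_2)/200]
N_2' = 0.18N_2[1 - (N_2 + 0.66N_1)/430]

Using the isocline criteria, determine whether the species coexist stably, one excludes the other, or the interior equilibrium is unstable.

stable coexistence

Compare the nullcline intercepts: K1/α12 = 200/0.34 = 588 > K2 = 430; K2/α21 = 430/0.66 = 652 > K1 = 200.
Since both inequalities hold, each species can invade when rare, so the interior equilibrium is stable.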